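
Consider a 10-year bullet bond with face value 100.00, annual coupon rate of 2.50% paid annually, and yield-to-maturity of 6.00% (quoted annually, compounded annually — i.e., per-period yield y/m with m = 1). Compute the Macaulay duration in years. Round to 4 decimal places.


Answer: Macaulay duration = 8.7662 years

Derivation:
Coupon per period c = face * coupon_rate / m = 2.500000
Periods per year m = 1; per-period yield y/m = 0.060000
Number of cashflows N = 10
Cashflows (t years, CF_t, discount factor 1/(1+y/m)^(m*t), PV):
  t = 1.0000: CF_t = 2.500000, DF = 0.943396, PV = 2.358491
  t = 2.0000: CF_t = 2.500000, DF = 0.889996, PV = 2.224991
  t = 3.0000: CF_t = 2.500000, DF = 0.839619, PV = 2.099048
  t = 4.0000: CF_t = 2.500000, DF = 0.792094, PV = 1.980234
  t = 5.0000: CF_t = 2.500000, DF = 0.747258, PV = 1.868145
  t = 6.0000: CF_t = 2.500000, DF = 0.704961, PV = 1.762401
  t = 7.0000: CF_t = 2.500000, DF = 0.665057, PV = 1.662643
  t = 8.0000: CF_t = 2.500000, DF = 0.627412, PV = 1.568531
  t = 9.0000: CF_t = 2.500000, DF = 0.591898, PV = 1.479746
  t = 10.0000: CF_t = 102.500000, DF = 0.558395, PV = 57.235465
Price P = sum_t PV_t = 74.239695
Macaulay numerator sum_t t * PV_t:
  t * PV_t at t = 1.0000: 2.358491
  t * PV_t at t = 2.0000: 4.449982
  t * PV_t at t = 3.0000: 6.297145
  t * PV_t at t = 4.0000: 7.920937
  t * PV_t at t = 5.0000: 9.340727
  t * PV_t at t = 6.0000: 10.574408
  t * PV_t at t = 7.0000: 11.638499
  t * PV_t at t = 8.0000: 12.548247
  t * PV_t at t = 9.0000: 13.317715
  t * PV_t at t = 10.0000: 572.354646
Macaulay duration D = (sum_t t * PV_t) / P = 650.800798 / 74.239695 = 8.766211


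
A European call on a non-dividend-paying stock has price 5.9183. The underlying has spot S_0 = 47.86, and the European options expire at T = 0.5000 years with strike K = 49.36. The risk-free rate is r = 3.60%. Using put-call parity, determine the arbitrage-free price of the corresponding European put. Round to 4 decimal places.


Answer: Put price = 6.5378

Derivation:
Put-call parity: C - P = S_0 * exp(-qT) - K * exp(-rT).
S_0 * exp(-qT) = 47.8600 * 1.00000000 = 47.86000000
K * exp(-rT) = 49.3600 * 0.98216103 = 48.47946856
P = C - S*exp(-qT) + K*exp(-rT)
P = 5.9183 - 47.86000000 + 48.47946856 = 6.5378


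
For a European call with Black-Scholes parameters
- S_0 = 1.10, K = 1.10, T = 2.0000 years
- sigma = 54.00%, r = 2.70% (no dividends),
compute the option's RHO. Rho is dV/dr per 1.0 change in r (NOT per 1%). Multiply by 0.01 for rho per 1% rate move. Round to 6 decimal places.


Answer: Rho = 0.787576

Derivation:
d1 = 0.4525483400; d2 = -0.3111269837
phi(d1) = 0.3601125948; exp(-qT) = 1.0000000000; exp(-rT) = 0.9474321065
N(d2) = 0.3778520442
Rho = K*T*exp(-rT)*N(d2) = 1.1000 * 2.0000 * 0.9474321065 * 0.3778520442 = 0.787576


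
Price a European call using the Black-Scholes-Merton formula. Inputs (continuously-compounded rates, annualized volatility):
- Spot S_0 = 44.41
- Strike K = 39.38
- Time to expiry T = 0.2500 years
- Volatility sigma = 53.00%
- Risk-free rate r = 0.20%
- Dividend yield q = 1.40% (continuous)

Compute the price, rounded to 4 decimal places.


Answer: Price = 7.2753

Derivation:
d1 = (ln(S/K) + (r - q + 0.5*sigma^2) * T) / (sigma * sqrt(T)) = 0.57478904
d2 = d1 - sigma * sqrt(T) = 0.30978904
exp(-rT) = 0.99950012; exp(-qT) = 0.99650612
C = S_0 * exp(-qT) * N(d1) - K * exp(-rT) * N(d2)
N(d1) = 0.71728301; N(d2) = 0.62163931
C = 44.4100 * 0.99650612 * 0.71728301 - 39.3800 * 0.99950012 * 0.62163931 = 7.2753


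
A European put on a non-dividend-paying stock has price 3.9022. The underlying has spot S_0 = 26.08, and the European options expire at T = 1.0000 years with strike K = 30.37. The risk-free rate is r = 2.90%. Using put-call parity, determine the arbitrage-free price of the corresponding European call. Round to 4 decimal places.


Put-call parity: C - P = S_0 * exp(-qT) - K * exp(-rT).
S_0 * exp(-qT) = 26.0800 * 1.00000000 = 26.08000000
K * exp(-rT) = 30.3700 * 0.97141646 = 29.50191803
C = P + S*exp(-qT) - K*exp(-rT)
C = 3.9022 + 26.08000000 - 29.50191803 = 0.4803

Answer: Call price = 0.4803


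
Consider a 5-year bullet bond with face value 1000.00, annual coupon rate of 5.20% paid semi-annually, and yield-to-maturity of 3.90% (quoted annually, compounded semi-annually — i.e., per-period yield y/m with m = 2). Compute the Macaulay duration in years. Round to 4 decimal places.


Coupon per period c = face * coupon_rate / m = 26.000000
Periods per year m = 2; per-period yield y/m = 0.019500
Number of cashflows N = 10
Cashflows (t years, CF_t, discount factor 1/(1+y/m)^(m*t), PV):
  t = 0.5000: CF_t = 26.000000, DF = 0.980873, PV = 25.502697
  t = 1.0000: CF_t = 26.000000, DF = 0.962112, PV = 25.014907
  t = 1.5000: CF_t = 26.000000, DF = 0.943709, PV = 24.536446
  t = 2.0000: CF_t = 26.000000, DF = 0.925659, PV = 24.067137
  t = 2.5000: CF_t = 26.000000, DF = 0.907954, PV = 23.606804
  t = 3.0000: CF_t = 26.000000, DF = 0.890588, PV = 23.155276
  t = 3.5000: CF_t = 26.000000, DF = 0.873553, PV = 22.712385
  t = 4.0000: CF_t = 26.000000, DF = 0.856845, PV = 22.277964
  t = 4.5000: CF_t = 26.000000, DF = 0.840456, PV = 21.851853
  t = 5.0000: CF_t = 1026.000000, DF = 0.824380, PV = 845.814371
Price P = sum_t PV_t = 1058.539841
Macaulay numerator sum_t t * PV_t:
  t * PV_t at t = 0.5000: 12.751349
  t * PV_t at t = 1.0000: 25.014907
  t * PV_t at t = 1.5000: 36.804669
  t * PV_t at t = 2.0000: 48.134274
  t * PV_t at t = 2.5000: 59.017010
  t * PV_t at t = 3.0000: 69.465829
  t * PV_t at t = 3.5000: 79.493347
  t * PV_t at t = 4.0000: 89.111858
  t * PV_t at t = 4.5000: 98.333340
  t * PV_t at t = 5.0000: 4229.071853
Macaulay duration D = (sum_t t * PV_t) / P = 4747.198435 / 1058.539841 = 4.484667

Answer: Macaulay duration = 4.4847 years


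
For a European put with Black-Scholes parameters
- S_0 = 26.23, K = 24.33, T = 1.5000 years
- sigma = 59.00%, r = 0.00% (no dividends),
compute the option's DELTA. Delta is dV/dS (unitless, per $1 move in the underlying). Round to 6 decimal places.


d1 = 0.4653596482; d2 = -0.2572398259
phi(d1) = 0.3580014171; exp(-qT) = 1.0000000000; exp(-rT) = 1.0000000000
N(-d1) = 0.3208369630
Delta = -exp(-qT) * N(-d1) = -1.0000000000 * 0.3208369630 = -0.320837

Answer: Delta = -0.320837


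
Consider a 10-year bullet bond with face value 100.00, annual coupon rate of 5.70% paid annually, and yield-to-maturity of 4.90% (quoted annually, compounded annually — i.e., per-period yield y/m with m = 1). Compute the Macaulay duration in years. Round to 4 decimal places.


Coupon per period c = face * coupon_rate / m = 5.700000
Periods per year m = 1; per-period yield y/m = 0.049000
Number of cashflows N = 10
Cashflows (t years, CF_t, discount factor 1/(1+y/m)^(m*t), PV):
  t = 1.0000: CF_t = 5.700000, DF = 0.953289, PV = 5.433746
  t = 2.0000: CF_t = 5.700000, DF = 0.908760, PV = 5.179930
  t = 3.0000: CF_t = 5.700000, DF = 0.866310, PV = 4.937969
  t = 4.0000: CF_t = 5.700000, DF = 0.825844, PV = 4.707311
  t = 5.0000: CF_t = 5.700000, DF = 0.787268, PV = 4.487427
  t = 6.0000: CF_t = 5.700000, DF = 0.750494, PV = 4.277814
  t = 7.0000: CF_t = 5.700000, DF = 0.715437, PV = 4.077993
  t = 8.0000: CF_t = 5.700000, DF = 0.682018, PV = 3.887505
  t = 9.0000: CF_t = 5.700000, DF = 0.650161, PV = 3.705915
  t = 10.0000: CF_t = 105.700000, DF = 0.619791, PV = 65.511886
Price P = sum_t PV_t = 106.207497
Macaulay numerator sum_t t * PV_t:
  t * PV_t at t = 1.0000: 5.433746
  t * PV_t at t = 2.0000: 10.359860
  t * PV_t at t = 3.0000: 14.813908
  t * PV_t at t = 4.0000: 18.829244
  t * PV_t at t = 5.0000: 22.437136
  t * PV_t at t = 6.0000: 25.666886
  t * PV_t at t = 7.0000: 28.545949
  t * PV_t at t = 8.0000: 31.100039
  t * PV_t at t = 9.0000: 33.353236
  t * PV_t at t = 10.0000: 655.118865
Macaulay duration D = (sum_t t * PV_t) / P = 845.658868 / 106.207497 = 7.962327

Answer: Macaulay duration = 7.9623 years


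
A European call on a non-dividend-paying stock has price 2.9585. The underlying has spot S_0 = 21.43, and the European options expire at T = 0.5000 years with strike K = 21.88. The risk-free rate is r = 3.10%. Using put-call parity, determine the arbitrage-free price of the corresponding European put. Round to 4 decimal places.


Answer: Put price = 3.0720

Derivation:
Put-call parity: C - P = S_0 * exp(-qT) - K * exp(-rT).
S_0 * exp(-qT) = 21.4300 * 1.00000000 = 21.43000000
K * exp(-rT) = 21.8800 * 0.98461951 = 21.54347481
P = C - S*exp(-qT) + K*exp(-rT)
P = 2.9585 - 21.43000000 + 21.54347481 = 3.0720


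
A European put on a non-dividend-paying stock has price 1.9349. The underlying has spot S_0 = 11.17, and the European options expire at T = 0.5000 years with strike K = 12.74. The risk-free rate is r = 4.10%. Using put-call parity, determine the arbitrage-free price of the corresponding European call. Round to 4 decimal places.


Answer: Call price = 0.6234

Derivation:
Put-call parity: C - P = S_0 * exp(-qT) - K * exp(-rT).
S_0 * exp(-qT) = 11.1700 * 1.00000000 = 11.17000000
K * exp(-rT) = 12.7400 * 0.97970870 = 12.48148879
C = P + S*exp(-qT) - K*exp(-rT)
C = 1.9349 + 11.17000000 - 12.48148879 = 0.6234


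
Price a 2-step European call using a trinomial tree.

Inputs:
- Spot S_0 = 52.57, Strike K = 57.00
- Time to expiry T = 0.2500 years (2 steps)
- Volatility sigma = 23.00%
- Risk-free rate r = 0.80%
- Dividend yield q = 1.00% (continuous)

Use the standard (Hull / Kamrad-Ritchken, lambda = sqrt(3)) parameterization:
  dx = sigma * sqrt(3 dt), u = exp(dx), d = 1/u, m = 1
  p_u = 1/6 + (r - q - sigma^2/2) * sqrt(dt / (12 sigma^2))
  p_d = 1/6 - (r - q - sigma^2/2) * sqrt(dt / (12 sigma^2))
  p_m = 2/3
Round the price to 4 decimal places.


Answer: Price = V(0,0) = 1.0219

Derivation:
dt = T/N = 0.125000; dx = sigma*sqrt(3*dt) = 0.140846
u = exp(dx) = 1.151247; d = 1/u = 0.868623
p_u = 0.154042, p_m = 0.666667, p_d = 0.179291
Discount per step: exp(-r*dt) = 0.999000
Stock lattice S(k, j) with j the centered position index:
  k=0: S(0,+0) = 52.5700
  k=1: S(1,-1) = 45.6635; S(1,+0) = 52.5700; S(1,+1) = 60.5211
  k=2: S(2,-2) = 39.6644; S(2,-1) = 45.6635; S(2,+0) = 52.5700; S(2,+1) = 60.5211; S(2,+2) = 69.6747
Terminal payoffs V(N, j) = max(S_T - K, 0):
  V(2,-2) = 0.000000; V(2,-1) = 0.000000; V(2,+0) = 0.000000; V(2,+1) = 3.521052; V(2,+2) = 12.674677
Backward induction: V(k, j) = exp(-r*dt) * [p_u * V(k+1, j+1) + p_m * V(k+1, j) + p_d * V(k+1, j-1)]
  V(1,-1) = exp(-r*dt) * [p_u*0.000000 + p_m*0.000000 + p_d*0.000000] = 0.000000
  V(1,+0) = exp(-r*dt) * [p_u*3.521052 + p_m*0.000000 + p_d*0.000000] = 0.541848
  V(1,+1) = exp(-r*dt) * [p_u*12.674677 + p_m*3.521052 + p_d*0.000000] = 4.295503
  V(0,+0) = exp(-r*dt) * [p_u*4.295503 + p_m*0.541848 + p_d*0.000000] = 1.021898


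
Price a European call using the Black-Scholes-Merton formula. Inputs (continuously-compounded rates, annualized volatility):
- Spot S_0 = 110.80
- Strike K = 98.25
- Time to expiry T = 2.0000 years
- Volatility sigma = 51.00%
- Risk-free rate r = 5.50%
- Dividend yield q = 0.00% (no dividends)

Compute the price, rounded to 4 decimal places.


d1 = (ln(S/K) + (r - q + 0.5*sigma^2) * T) / (sigma * sqrt(T)) = 0.67980903
d2 = d1 - sigma * sqrt(T) = -0.04143989
exp(-rT) = 0.89583414; exp(-qT) = 1.00000000
C = S_0 * exp(-qT) * N(d1) - K * exp(-rT) * N(d2)
N(d1) = 0.75168730; N(d2) = 0.48347261
C = 110.8000 * 1.00000000 * 0.75168730 - 98.2500 * 0.89583414 * 0.48347261 = 40.7338

Answer: Price = 40.7338


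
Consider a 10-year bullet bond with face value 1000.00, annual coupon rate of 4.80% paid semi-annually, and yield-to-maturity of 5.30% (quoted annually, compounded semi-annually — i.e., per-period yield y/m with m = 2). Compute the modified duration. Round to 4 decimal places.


Coupon per period c = face * coupon_rate / m = 24.000000
Periods per year m = 2; per-period yield y/m = 0.026500
Number of cashflows N = 20
Cashflows (t years, CF_t, discount factor 1/(1+y/m)^(m*t), PV):
  t = 0.5000: CF_t = 24.000000, DF = 0.974184, PV = 23.380419
  t = 1.0000: CF_t = 24.000000, DF = 0.949035, PV = 22.776833
  t = 1.5000: CF_t = 24.000000, DF = 0.924535, PV = 22.188829
  t = 2.0000: CF_t = 24.000000, DF = 0.900667, PV = 21.616005
  t = 2.5000: CF_t = 24.000000, DF = 0.877415, PV = 21.057969
  t = 3.0000: CF_t = 24.000000, DF = 0.854764, PV = 20.514339
  t = 3.5000: CF_t = 24.000000, DF = 0.832698, PV = 19.984743
  t = 4.0000: CF_t = 24.000000, DF = 0.811201, PV = 19.468819
  t = 4.5000: CF_t = 24.000000, DF = 0.790259, PV = 18.966215
  t = 5.0000: CF_t = 24.000000, DF = 0.769858, PV = 18.476585
  t = 5.5000: CF_t = 24.000000, DF = 0.749983, PV = 17.999596
  t = 6.0000: CF_t = 24.000000, DF = 0.730622, PV = 17.534920
  t = 6.5000: CF_t = 24.000000, DF = 0.711760, PV = 17.082241
  t = 7.0000: CF_t = 24.000000, DF = 0.693385, PV = 16.641248
  t = 7.5000: CF_t = 24.000000, DF = 0.675485, PV = 16.211639
  t = 8.0000: CF_t = 24.000000, DF = 0.658047, PV = 15.793122
  t = 8.5000: CF_t = 24.000000, DF = 0.641059, PV = 15.385408
  t = 9.0000: CF_t = 24.000000, DF = 0.624509, PV = 14.988221
  t = 9.5000: CF_t = 24.000000, DF = 0.608387, PV = 14.601286
  t = 10.0000: CF_t = 1024.000000, DF = 0.592681, PV = 606.905233
Price P = sum_t PV_t = 961.573669
First compute Macaulay numerator sum_t t * PV_t:
  t * PV_t at t = 0.5000: 11.690209
  t * PV_t at t = 1.0000: 22.776833
  t * PV_t at t = 1.5000: 33.283243
  t * PV_t at t = 2.0000: 43.232009
  t * PV_t at t = 2.5000: 52.644921
  t * PV_t at t = 3.0000: 61.543016
  t * PV_t at t = 3.5000: 69.946600
  t * PV_t at t = 4.0000: 77.875277
  t * PV_t at t = 4.5000: 85.347965
  t * PV_t at t = 5.0000: 92.382925
  t * PV_t at t = 5.5000: 98.997777
  t * PV_t at t = 6.0000: 105.209522
  t * PV_t at t = 6.5000: 111.034566
  t * PV_t at t = 7.0000: 116.488735
  t * PV_t at t = 7.5000: 121.587296
  t * PV_t at t = 8.0000: 126.344974
  t * PV_t at t = 8.5000: 130.775971
  t * PV_t at t = 9.0000: 134.893985
  t * PV_t at t = 9.5000: 138.712221
  t * PV_t at t = 10.0000: 6069.052335
Macaulay duration D = 7703.820381 / 961.573669 = 8.011680
Modified duration = D / (1 + y/m) = 8.011680 / (1 + 0.026500) = 7.804851

Answer: Modified duration = 7.8049


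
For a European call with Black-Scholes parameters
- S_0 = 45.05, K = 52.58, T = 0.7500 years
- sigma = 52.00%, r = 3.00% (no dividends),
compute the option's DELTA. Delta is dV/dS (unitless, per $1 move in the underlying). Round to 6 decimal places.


d1 = -0.0680892161; d2 = -0.5184224261
phi(d1) = 0.3980185750; exp(-qT) = 1.0000000000; exp(-rT) = 0.9777512372
N(d1) = 0.4728573074
Delta = exp(-qT) * N(d1) = 1.0000000000 * 0.4728573074 = 0.472857

Answer: Delta = 0.472857


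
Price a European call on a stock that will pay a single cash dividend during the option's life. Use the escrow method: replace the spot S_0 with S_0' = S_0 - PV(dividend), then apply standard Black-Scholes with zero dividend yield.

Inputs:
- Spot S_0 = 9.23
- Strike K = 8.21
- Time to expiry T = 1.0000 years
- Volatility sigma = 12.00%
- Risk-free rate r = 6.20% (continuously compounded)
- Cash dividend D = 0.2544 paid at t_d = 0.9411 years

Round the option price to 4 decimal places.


Answer: Price = 1.3217

Derivation:
PV(D) = D * exp(-r * t_d) = 0.2544 * 0.94332143 = 0.23998097
S_0' = S_0 - PV(D) = 9.2300 - 0.23998097 = 8.99001903
d1 = (ln(S_0'/K) + (r + sigma^2/2)*T) / (sigma*sqrt(T)) = 1.33301701
d2 = d1 - sigma*sqrt(T) = 1.21301701
exp(-rT) = 0.93988289
N(d1) = 0.90873689; N(d2) = 0.88743834
C = S_0' * N(d1) - K * exp(-rT) * N(d2) = 8.99001903 * 0.90873689 - 8.2100 * 0.93988289 * 0.88743834 = 1.3217


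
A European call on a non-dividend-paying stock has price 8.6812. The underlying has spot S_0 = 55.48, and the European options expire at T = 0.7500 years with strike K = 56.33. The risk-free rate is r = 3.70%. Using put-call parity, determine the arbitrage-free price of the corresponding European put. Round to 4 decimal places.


Put-call parity: C - P = S_0 * exp(-qT) - K * exp(-rT).
S_0 * exp(-qT) = 55.4800 * 1.00000000 = 55.48000000
K * exp(-rT) = 56.3300 * 0.97263149 = 54.78833207
P = C - S*exp(-qT) + K*exp(-rT)
P = 8.6812 - 55.48000000 + 54.78833207 = 7.9895

Answer: Put price = 7.9895


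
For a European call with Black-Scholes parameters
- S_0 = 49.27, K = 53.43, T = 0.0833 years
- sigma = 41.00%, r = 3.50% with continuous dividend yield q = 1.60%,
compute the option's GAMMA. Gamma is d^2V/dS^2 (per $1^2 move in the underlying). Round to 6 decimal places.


Answer: Gamma = 0.056649

Derivation:
d1 = -0.6124484624; d2 = -0.7307815939
phi(d1) = 0.3307193684; exp(-qT) = 0.9986680878; exp(-rT) = 0.9970887459
Gamma = exp(-qT) * phi(d1) / (S * sigma * sqrt(T)) = 0.9986680878 * 0.3307193684 / (49.2700 * 0.4100 * 0.2886173938) = 0.056649


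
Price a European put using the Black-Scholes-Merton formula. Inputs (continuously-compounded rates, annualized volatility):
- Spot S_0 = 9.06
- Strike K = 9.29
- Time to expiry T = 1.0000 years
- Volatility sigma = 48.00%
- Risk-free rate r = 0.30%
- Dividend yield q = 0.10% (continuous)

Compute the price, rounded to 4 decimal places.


Answer: Price = 1.8443

Derivation:
d1 = (ln(S/K) + (r - q + 0.5*sigma^2) * T) / (sigma * sqrt(T)) = 0.19193868
d2 = d1 - sigma * sqrt(T) = -0.28806132
exp(-rT) = 0.99700450; exp(-qT) = 0.99900050
P = K * exp(-rT) * N(-d2) - S_0 * exp(-qT) * N(-d1)
N(-d1) = 0.42389512; N(-d2) = 0.61335010
P = 9.2900 * 0.99700450 * 0.61335010 - 9.0600 * 0.99900050 * 0.42389512 = 1.8443


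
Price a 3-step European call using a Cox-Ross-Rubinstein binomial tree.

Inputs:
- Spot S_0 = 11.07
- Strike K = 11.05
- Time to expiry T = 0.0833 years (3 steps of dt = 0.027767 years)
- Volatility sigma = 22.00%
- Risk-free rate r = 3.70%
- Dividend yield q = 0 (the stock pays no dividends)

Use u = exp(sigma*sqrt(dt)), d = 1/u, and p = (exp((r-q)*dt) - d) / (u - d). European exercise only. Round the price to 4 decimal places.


dt = T/N = 0.027767
u = exp(sigma*sqrt(dt)) = 1.037340; d = 1/u = 0.964004
p = (exp((r-q)*dt) - d) / (u - d) = 0.504853
Discount per step: exp(-r*dt) = 0.998973
Stock lattice S(k, i) with i counting down-moves:
  k=0: S(0,0) = 11.0700
  k=1: S(1,0) = 11.4833; S(1,1) = 10.6715
  k=2: S(2,0) = 11.9121; S(2,1) = 11.0700; S(2,2) = 10.2874
  k=3: S(3,0) = 12.3569; S(3,1) = 11.4833; S(3,2) = 10.6715; S(3,3) = 9.9171
Terminal payoffs V(N, i) = max(S_T - K, 0):
  V(3,0) = 1.306926; V(3,1) = 0.433349; V(3,2) = 0.000000; V(3,3) = 0.000000
Backward induction: V(k, i) = exp(-r*dt) * [p * V(k+1, i) + (1-p) * V(k+1, i+1)].
  V(2,0) = exp(-r*dt) * [p*1.306926 + (1-p)*0.433349] = 0.873479
  V(2,1) = exp(-r*dt) * [p*0.433349 + (1-p)*0.000000] = 0.218553
  V(2,2) = exp(-r*dt) * [p*0.000000 + (1-p)*0.000000] = 0.000000
  V(1,0) = exp(-r*dt) * [p*0.873479 + (1-p)*0.218553] = 0.548630
  V(1,1) = exp(-r*dt) * [p*0.218553 + (1-p)*0.000000] = 0.110224
  V(0,0) = exp(-r*dt) * [p*0.548630 + (1-p)*0.110224] = 0.331214

Answer: Price = V(0,0) = 0.3312


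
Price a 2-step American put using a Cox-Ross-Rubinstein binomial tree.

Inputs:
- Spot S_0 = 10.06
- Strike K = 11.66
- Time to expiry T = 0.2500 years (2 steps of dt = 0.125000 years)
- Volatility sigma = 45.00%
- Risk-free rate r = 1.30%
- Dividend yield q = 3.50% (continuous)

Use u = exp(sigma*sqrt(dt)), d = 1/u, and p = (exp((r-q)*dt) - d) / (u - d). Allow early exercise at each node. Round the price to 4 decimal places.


Answer: Price = V(0,0) = 2.0909

Derivation:
dt = T/N = 0.125000
u = exp(sigma*sqrt(dt)) = 1.172454; d = 1/u = 0.852912
p = (exp((r-q)*dt) - d) / (u - d) = 0.451715
Discount per step: exp(-r*dt) = 0.998376
Stock lattice S(k, i) with i counting down-moves:
  k=0: S(0,0) = 10.0600
  k=1: S(1,0) = 11.7949; S(1,1) = 8.5803
  k=2: S(2,0) = 13.8290; S(2,1) = 10.0600; S(2,2) = 7.3182
Terminal payoffs V(N, i) = max(K - S_T, 0):
  V(2,0) = 0.000000; V(2,1) = 1.600000; V(2,2) = 4.341765
Backward induction: V(k, i) = exp(-r*dt) * [p * V(k+1, i) + (1-p) * V(k+1, i+1)]; then take max(V_cont, immediate exercise) for American.
  V(1,0) = exp(-r*dt) * [p*0.000000 + (1-p)*1.600000] = 0.875832; exercise = 0.000000; V(1,0) = max -> 0.875832
  V(1,1) = exp(-r*dt) * [p*1.600000 + (1-p)*4.341765] = 3.098231; exercise = 3.079706; V(1,1) = max -> 3.098231
  V(0,0) = exp(-r*dt) * [p*0.875832 + (1-p)*3.098231] = 2.090940; exercise = 1.600000; V(0,0) = max -> 2.090940


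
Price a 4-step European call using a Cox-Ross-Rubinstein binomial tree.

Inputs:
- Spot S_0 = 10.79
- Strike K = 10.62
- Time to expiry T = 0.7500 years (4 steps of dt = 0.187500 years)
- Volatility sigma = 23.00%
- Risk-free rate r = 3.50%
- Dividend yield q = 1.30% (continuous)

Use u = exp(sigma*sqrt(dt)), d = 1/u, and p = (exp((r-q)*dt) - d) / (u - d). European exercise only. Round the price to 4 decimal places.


dt = T/N = 0.187500
u = exp(sigma*sqrt(dt)) = 1.104721; d = 1/u = 0.905206
p = (exp((r-q)*dt) - d) / (u - d) = 0.495840
Discount per step: exp(-r*dt) = 0.993459
Stock lattice S(k, i) with i counting down-moves:
  k=0: S(0,0) = 10.7900
  k=1: S(1,0) = 11.9199; S(1,1) = 9.7672
  k=2: S(2,0) = 13.1682; S(2,1) = 10.7900; S(2,2) = 8.8413
  k=3: S(3,0) = 14.5472; S(3,1) = 11.9199; S(3,2) = 9.7672; S(3,3) = 8.0032
  k=4: S(4,0) = 16.0706; S(4,1) = 13.1682; S(4,2) = 10.7900; S(4,3) = 8.8413; S(4,4) = 7.2445
Terminal payoffs V(N, i) = max(S_T - K, 0):
  V(4,0) = 5.450599; V(4,1) = 2.548210; V(4,2) = 0.170000; V(4,3) = 0.000000; V(4,4) = 0.000000
Backward induction: V(k, i) = exp(-r*dt) * [p * V(k+1, i) + (1-p) * V(k+1, i+1)].
  V(3,0) = exp(-r*dt) * [p*5.450599 + (1-p)*2.548210] = 3.961250
  V(3,1) = exp(-r*dt) * [p*2.548210 + (1-p)*0.170000] = 1.340387
  V(3,2) = exp(-r*dt) * [p*0.170000 + (1-p)*0.000000] = 0.083741
  V(3,3) = exp(-r*dt) * [p*0.000000 + (1-p)*0.000000] = 0.000000
  V(2,0) = exp(-r*dt) * [p*3.961250 + (1-p)*1.340387] = 2.622648
  V(2,1) = exp(-r*dt) * [p*1.340387 + (1-p)*0.083741] = 0.702213
  V(2,2) = exp(-r*dt) * [p*0.083741 + (1-p)*0.000000] = 0.041251
  V(1,0) = exp(-r*dt) * [p*2.622648 + (1-p)*0.702213] = 1.643620
  V(1,1) = exp(-r*dt) * [p*0.702213 + (1-p)*0.041251] = 0.366569
  V(0,0) = exp(-r*dt) * [p*1.643620 + (1-p)*0.366569] = 0.993243

Answer: Price = V(0,0) = 0.9932


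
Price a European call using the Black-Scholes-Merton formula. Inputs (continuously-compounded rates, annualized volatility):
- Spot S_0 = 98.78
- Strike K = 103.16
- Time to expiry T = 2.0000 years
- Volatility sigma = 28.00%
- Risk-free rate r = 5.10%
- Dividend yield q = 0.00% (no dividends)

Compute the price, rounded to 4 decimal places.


Answer: Price = 18.0362

Derivation:
d1 = (ln(S/K) + (r - q + 0.5*sigma^2) * T) / (sigma * sqrt(T)) = 0.34601254
d2 = d1 - sigma * sqrt(T) = -0.04996726
exp(-rT) = 0.90302955; exp(-qT) = 1.00000000
C = S_0 * exp(-qT) * N(d1) - K * exp(-rT) * N(d2)
N(d1) = 0.63533335; N(d2) = 0.48007424
C = 98.7800 * 1.00000000 * 0.63533335 - 103.1600 * 0.90302955 * 0.48007424 = 18.0362


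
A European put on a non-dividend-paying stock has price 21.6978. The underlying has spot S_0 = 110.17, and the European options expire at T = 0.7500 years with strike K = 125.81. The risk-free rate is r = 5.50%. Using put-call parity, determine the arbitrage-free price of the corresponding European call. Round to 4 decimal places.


Put-call parity: C - P = S_0 * exp(-qT) - K * exp(-rT).
S_0 * exp(-qT) = 110.1700 * 1.00000000 = 110.17000000
K * exp(-rT) = 125.8100 * 0.95958920 = 120.72591759
C = P + S*exp(-qT) - K*exp(-rT)
C = 21.6978 + 110.17000000 - 120.72591759 = 11.1419

Answer: Call price = 11.1419


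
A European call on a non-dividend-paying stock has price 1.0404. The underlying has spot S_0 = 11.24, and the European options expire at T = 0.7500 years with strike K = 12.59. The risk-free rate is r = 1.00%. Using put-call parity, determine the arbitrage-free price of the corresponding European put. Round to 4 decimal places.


Put-call parity: C - P = S_0 * exp(-qT) - K * exp(-rT).
S_0 * exp(-qT) = 11.2400 * 1.00000000 = 11.24000000
K * exp(-rT) = 12.5900 * 0.99252805 = 12.49592821
P = C - S*exp(-qT) + K*exp(-rT)
P = 1.0404 - 11.24000000 + 12.49592821 = 2.2963

Answer: Put price = 2.2963


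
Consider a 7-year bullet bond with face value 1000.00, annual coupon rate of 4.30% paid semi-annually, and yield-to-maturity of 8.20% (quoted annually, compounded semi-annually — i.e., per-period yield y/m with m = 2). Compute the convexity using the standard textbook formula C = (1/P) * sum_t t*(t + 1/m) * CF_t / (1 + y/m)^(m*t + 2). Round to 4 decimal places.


Coupon per period c = face * coupon_rate / m = 21.500000
Periods per year m = 2; per-period yield y/m = 0.041000
Number of cashflows N = 14
Cashflows (t years, CF_t, discount factor 1/(1+y/m)^(m*t), PV):
  t = 0.5000: CF_t = 21.500000, DF = 0.960615, PV = 20.653218
  t = 1.0000: CF_t = 21.500000, DF = 0.922781, PV = 19.839787
  t = 1.5000: CF_t = 21.500000, DF = 0.886437, PV = 19.058393
  t = 2.0000: CF_t = 21.500000, DF = 0.851524, PV = 18.307774
  t = 2.5000: CF_t = 21.500000, DF = 0.817987, PV = 17.586719
  t = 3.0000: CF_t = 21.500000, DF = 0.785770, PV = 16.894062
  t = 3.5000: CF_t = 21.500000, DF = 0.754823, PV = 16.228686
  t = 4.0000: CF_t = 21.500000, DF = 0.725094, PV = 15.589516
  t = 4.5000: CF_t = 21.500000, DF = 0.696536, PV = 14.975519
  t = 5.0000: CF_t = 21.500000, DF = 0.669103, PV = 14.385705
  t = 5.5000: CF_t = 21.500000, DF = 0.642750, PV = 13.819122
  t = 6.0000: CF_t = 21.500000, DF = 0.617435, PV = 13.274853
  t = 6.5000: CF_t = 21.500000, DF = 0.593117, PV = 12.752020
  t = 7.0000: CF_t = 1021.500000, DF = 0.569757, PV = 582.006933
Price P = sum_t PV_t = 795.372305
Convexity numerator sum_t t*(t + 1/m) * CF_t / (1+y/m)^(m*t + 2):
  t = 0.5000: term = 9.529196
  t = 1.0000: term = 27.461661
  t = 1.5000: term = 52.760156
  t = 2.0000: term = 84.470310
  t = 2.5000: term = 121.715144
  t = 3.0000: term = 163.689915
  t = 3.5000: term = 209.657272
  t = 4.0000: term = 258.942699
  t = 4.5000: term = 310.930234
  t = 5.0000: term = 365.058445
  t = 5.5000: term = 420.816651
  t = 6.0000: term = 477.741373
  t = 6.5000: term = 535.413003
  t = 7.0000: term = 28195.902635
Convexity = (1/P) * sum = 31234.088693 / 795.372305 = 39.269772

Answer: Convexity = 39.2698


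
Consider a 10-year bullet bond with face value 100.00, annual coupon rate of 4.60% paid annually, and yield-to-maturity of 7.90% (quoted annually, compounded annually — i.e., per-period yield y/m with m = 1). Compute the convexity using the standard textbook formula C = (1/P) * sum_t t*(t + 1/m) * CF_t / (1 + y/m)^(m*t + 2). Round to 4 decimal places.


Answer: Convexity = 69.3749

Derivation:
Coupon per period c = face * coupon_rate / m = 4.600000
Periods per year m = 1; per-period yield y/m = 0.079000
Number of cashflows N = 10
Cashflows (t years, CF_t, discount factor 1/(1+y/m)^(m*t), PV):
  t = 1.0000: CF_t = 4.600000, DF = 0.926784, PV = 4.263207
  t = 2.0000: CF_t = 4.600000, DF = 0.858929, PV = 3.951072
  t = 3.0000: CF_t = 4.600000, DF = 0.796041, PV = 3.661791
  t = 4.0000: CF_t = 4.600000, DF = 0.737758, PV = 3.393689
  t = 5.0000: CF_t = 4.600000, DF = 0.683743, PV = 3.145217
  t = 6.0000: CF_t = 4.600000, DF = 0.633682, PV = 2.914937
  t = 7.0000: CF_t = 4.600000, DF = 0.587286, PV = 2.701517
  t = 8.0000: CF_t = 4.600000, DF = 0.544288, PV = 2.503723
  t = 9.0000: CF_t = 4.600000, DF = 0.504437, PV = 2.320411
  t = 10.0000: CF_t = 104.600000, DF = 0.467504, PV = 48.900943
Price P = sum_t PV_t = 77.756506
Convexity numerator sum_t t*(t + 1/m) * CF_t / (1+y/m)^(m*t + 2):
  t = 1.0000: term = 7.323581
  t = 2.0000: term = 20.362135
  t = 3.0000: term = 37.742603
  t = 4.0000: term = 58.298739
  t = 5.0000: term = 81.045513
  t = 6.0000: term = 105.156365
  t = 7.0000: term = 129.942990
  t = 8.0000: term = 154.837404
  t = 9.0000: term = 179.376047
  t = 10.0000: term = 4620.266573
Convexity = (1/P) * sum = 5394.351949 / 77.756506 = 69.374927


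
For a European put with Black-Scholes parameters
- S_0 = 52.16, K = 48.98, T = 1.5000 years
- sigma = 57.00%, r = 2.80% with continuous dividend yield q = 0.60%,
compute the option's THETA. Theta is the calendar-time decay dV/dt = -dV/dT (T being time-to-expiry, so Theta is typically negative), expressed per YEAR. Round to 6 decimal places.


d1 = 0.4864297949; d2 = -0.2116747817
phi(d1) = 0.3544296129; exp(-qT) = 0.9910403788; exp(-rT) = 0.9588697806
Theta = -S*exp(-qT)*phi(d1)*sigma/(2*sqrt(T)) + r*K*exp(-rT)*N(-d2) - q*S*exp(-qT)*N(-d1)
N(-d1) = 0.3133312350; N(-d2) = 0.5838196182; sqrt(T) = 1.2247448714
Term 1 = -52.1600 * 0.9910403788 * 0.3544296129 * 0.5700 / (2 * 1.2247448714) = -4.2634204429
Term 2 = 0.0280 * 48.9800 * 0.9588697806 * 0.5838196182 = 0.7677416973
Term 3 = -0.0060 * 52.1600 * 0.9910403788 * 0.3133312350 = -0.0971815616
Theta = -4.2634204429 + (0.7677416973) + (-0.0971815616) = -3.592860

Answer: Theta = -3.592860


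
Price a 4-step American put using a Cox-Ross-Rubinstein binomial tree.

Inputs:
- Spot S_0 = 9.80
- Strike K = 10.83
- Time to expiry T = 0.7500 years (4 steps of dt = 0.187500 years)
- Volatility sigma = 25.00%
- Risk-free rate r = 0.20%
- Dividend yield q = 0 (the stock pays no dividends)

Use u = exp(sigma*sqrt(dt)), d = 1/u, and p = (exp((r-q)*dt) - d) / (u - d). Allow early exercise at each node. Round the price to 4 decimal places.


dt = T/N = 0.187500
u = exp(sigma*sqrt(dt)) = 1.114330; d = 1/u = 0.897400
p = (exp((r-q)*dt) - d) / (u - d) = 0.474692
Discount per step: exp(-r*dt) = 0.999625
Stock lattice S(k, i) with i counting down-moves:
  k=0: S(0,0) = 9.8000
  k=1: S(1,0) = 10.9204; S(1,1) = 8.7945
  k=2: S(2,0) = 12.1690; S(2,1) = 9.8000; S(2,2) = 7.8922
  k=3: S(3,0) = 13.5602; S(3,1) = 10.9204; S(3,2) = 8.7945; S(3,3) = 7.0825
  k=4: S(4,0) = 15.1106; S(4,1) = 12.1690; S(4,2) = 9.8000; S(4,3) = 7.8922; S(4,4) = 6.3558
Terminal payoffs V(N, i) = max(K - S_T, 0):
  V(4,0) = 0.000000; V(4,1) = 0.000000; V(4,2) = 1.030000; V(4,3) = 2.937791; V(4,4) = 4.474188
Backward induction: V(k, i) = exp(-r*dt) * [p * V(k+1, i) + (1-p) * V(k+1, i+1)]; then take max(V_cont, immediate exercise) for American.
  V(3,0) = exp(-r*dt) * [p*0.000000 + (1-p)*0.000000] = 0.000000; exercise = 0.000000; V(3,0) = max -> 0.000000
  V(3,1) = exp(-r*dt) * [p*0.000000 + (1-p)*1.030000] = 0.540864; exercise = 0.000000; V(3,1) = max -> 0.540864
  V(3,2) = exp(-r*dt) * [p*1.030000 + (1-p)*2.937791] = 2.031416; exercise = 2.035476; V(3,2) = max -> 2.035476
  V(3,3) = exp(-r*dt) * [p*2.937791 + (1-p)*4.474188] = 3.743469; exercise = 3.747529; V(3,3) = max -> 3.747529
  V(2,0) = exp(-r*dt) * [p*0.000000 + (1-p)*0.540864] = 0.284014; exercise = 0.000000; V(2,0) = max -> 0.284014
  V(2,1) = exp(-r*dt) * [p*0.540864 + (1-p)*2.035476] = 1.325499; exercise = 1.030000; V(2,1) = max -> 1.325499
  V(2,2) = exp(-r*dt) * [p*2.035476 + (1-p)*3.747529] = 2.933731; exercise = 2.937791; V(2,2) = max -> 2.937791
  V(1,0) = exp(-r*dt) * [p*0.284014 + (1-p)*1.325499] = 0.830802; exercise = 0.000000; V(1,0) = max -> 0.830802
  V(1,1) = exp(-r*dt) * [p*1.325499 + (1-p)*2.937791] = 2.171634; exercise = 2.035476; V(1,1) = max -> 2.171634
  V(0,0) = exp(-r*dt) * [p*0.830802 + (1-p)*2.171634] = 1.534576; exercise = 1.030000; V(0,0) = max -> 1.534576

Answer: Price = V(0,0) = 1.5346


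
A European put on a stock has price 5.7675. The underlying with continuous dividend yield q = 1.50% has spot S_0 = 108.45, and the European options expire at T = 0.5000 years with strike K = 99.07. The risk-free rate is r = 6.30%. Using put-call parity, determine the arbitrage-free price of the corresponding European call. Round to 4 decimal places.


Answer: Call price = 17.4092

Derivation:
Put-call parity: C - P = S_0 * exp(-qT) - K * exp(-rT).
S_0 * exp(-qT) = 108.4500 * 0.99252805 = 107.63966755
K * exp(-rT) = 99.0700 * 0.96899096 = 95.99793406
C = P + S*exp(-qT) - K*exp(-rT)
C = 5.7675 + 107.63966755 - 95.99793406 = 17.4092


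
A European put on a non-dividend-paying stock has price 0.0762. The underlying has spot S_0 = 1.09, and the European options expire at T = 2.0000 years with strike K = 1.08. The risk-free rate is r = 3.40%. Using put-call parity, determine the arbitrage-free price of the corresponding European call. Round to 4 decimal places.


Answer: Call price = 0.1572

Derivation:
Put-call parity: C - P = S_0 * exp(-qT) - K * exp(-rT).
S_0 * exp(-qT) = 1.0900 * 1.00000000 = 1.09000000
K * exp(-rT) = 1.0800 * 0.93426047 = 1.00900131
C = P + S*exp(-qT) - K*exp(-rT)
C = 0.0762 + 1.09000000 - 1.00900131 = 0.1572


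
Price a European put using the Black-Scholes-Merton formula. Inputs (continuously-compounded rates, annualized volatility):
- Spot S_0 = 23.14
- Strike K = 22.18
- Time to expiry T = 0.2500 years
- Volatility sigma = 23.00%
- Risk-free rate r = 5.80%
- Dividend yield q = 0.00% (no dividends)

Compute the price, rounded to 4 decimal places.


Answer: Price = 0.5155

Derivation:
d1 = (ln(S/K) + (r - q + 0.5*sigma^2) * T) / (sigma * sqrt(T)) = 0.55203687
d2 = d1 - sigma * sqrt(T) = 0.43703687
exp(-rT) = 0.98560462; exp(-qT) = 1.00000000
P = K * exp(-rT) * N(-d2) - S_0 * exp(-qT) * N(-d1)
N(-d1) = 0.29046155; N(-d2) = 0.33104231
P = 22.1800 * 0.98560462 * 0.33104231 - 23.1400 * 1.00000000 * 0.29046155 = 0.5155


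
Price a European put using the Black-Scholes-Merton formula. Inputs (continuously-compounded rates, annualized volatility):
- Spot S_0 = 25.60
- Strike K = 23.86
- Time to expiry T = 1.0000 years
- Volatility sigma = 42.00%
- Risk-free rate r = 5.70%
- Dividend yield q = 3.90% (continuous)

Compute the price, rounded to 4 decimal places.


Answer: Price = 2.9658

Derivation:
d1 = (ln(S/K) + (r - q + 0.5*sigma^2) * T) / (sigma * sqrt(T)) = 0.42044984
d2 = d1 - sigma * sqrt(T) = 0.00044984
exp(-rT) = 0.94459407; exp(-qT) = 0.96175071
P = K * exp(-rT) * N(-d2) - S_0 * exp(-qT) * N(-d1)
N(-d1) = 0.33707843; N(-d2) = 0.49982054
P = 23.8600 * 0.94459407 * 0.49982054 - 25.6000 * 0.96175071 * 0.33707843 = 2.9658


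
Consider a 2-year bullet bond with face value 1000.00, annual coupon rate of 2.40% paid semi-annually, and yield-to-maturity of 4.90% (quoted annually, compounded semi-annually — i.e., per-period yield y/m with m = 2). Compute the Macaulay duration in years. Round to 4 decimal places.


Coupon per period c = face * coupon_rate / m = 12.000000
Periods per year m = 2; per-period yield y/m = 0.024500
Number of cashflows N = 4
Cashflows (t years, CF_t, discount factor 1/(1+y/m)^(m*t), PV):
  t = 0.5000: CF_t = 12.000000, DF = 0.976086, PV = 11.713031
  t = 1.0000: CF_t = 12.000000, DF = 0.952744, PV = 11.432924
  t = 1.5000: CF_t = 12.000000, DF = 0.929960, PV = 11.159516
  t = 2.0000: CF_t = 1012.000000, DF = 0.907721, PV = 918.613157
Price P = sum_t PV_t = 952.918628
Macaulay numerator sum_t t * PV_t:
  t * PV_t at t = 0.5000: 5.856515
  t * PV_t at t = 1.0000: 11.432924
  t * PV_t at t = 1.5000: 16.739274
  t * PV_t at t = 2.0000: 1837.226315
Macaulay duration D = (sum_t t * PV_t) / P = 1871.255028 / 952.918628 = 1.963709

Answer: Macaulay duration = 1.9637 years


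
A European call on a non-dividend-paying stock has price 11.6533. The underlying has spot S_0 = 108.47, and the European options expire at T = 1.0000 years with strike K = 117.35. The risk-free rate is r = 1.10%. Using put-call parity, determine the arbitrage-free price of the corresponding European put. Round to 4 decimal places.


Put-call parity: C - P = S_0 * exp(-qT) - K * exp(-rT).
S_0 * exp(-qT) = 108.4700 * 1.00000000 = 108.47000000
K * exp(-rT) = 117.3500 * 0.98906028 = 116.06622371
P = C - S*exp(-qT) + K*exp(-rT)
P = 11.6533 - 108.47000000 + 116.06622371 = 19.2495

Answer: Put price = 19.2495


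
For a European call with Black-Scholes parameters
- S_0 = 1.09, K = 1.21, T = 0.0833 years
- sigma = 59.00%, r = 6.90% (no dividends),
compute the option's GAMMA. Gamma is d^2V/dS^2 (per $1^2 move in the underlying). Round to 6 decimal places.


Answer: Gamma = 1.902047

Derivation:
d1 = -0.4944473271; d2 = -0.6647315895
phi(d1) = 0.3530386942; exp(-qT) = 1.0000000000; exp(-rT) = 0.9942687864
Gamma = exp(-qT) * phi(d1) / (S * sigma * sqrt(T)) = 1.0000000000 * 0.3530386942 / (1.0900 * 0.5900 * 0.2886173938) = 1.902047


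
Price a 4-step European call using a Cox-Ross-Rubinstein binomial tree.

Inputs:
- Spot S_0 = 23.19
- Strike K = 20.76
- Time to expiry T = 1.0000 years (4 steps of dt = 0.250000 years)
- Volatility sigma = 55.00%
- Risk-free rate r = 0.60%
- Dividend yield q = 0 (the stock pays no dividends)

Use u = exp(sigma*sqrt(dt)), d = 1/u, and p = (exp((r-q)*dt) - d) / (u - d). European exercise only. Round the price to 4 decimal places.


dt = T/N = 0.250000
u = exp(sigma*sqrt(dt)) = 1.316531; d = 1/u = 0.759572
p = (exp((r-q)*dt) - d) / (u - d) = 0.434375
Discount per step: exp(-r*dt) = 0.998501
Stock lattice S(k, i) with i counting down-moves:
  k=0: S(0,0) = 23.1900
  k=1: S(1,0) = 30.5303; S(1,1) = 17.6145
  k=2: S(2,0) = 40.1941; S(2,1) = 23.1900; S(2,2) = 13.3795
  k=3: S(3,0) = 52.9168; S(3,1) = 30.5303; S(3,2) = 17.6145; S(3,3) = 10.1627
  k=4: S(4,0) = 69.6666; S(4,1) = 40.1941; S(4,2) = 23.1900; S(4,3) = 13.3795; S(4,4) = 7.7193
Terminal payoffs V(N, i) = max(S_T - K, 0):
  V(4,0) = 48.906610; V(4,1) = 19.434137; V(4,2) = 2.430000; V(4,3) = 0.000000; V(4,4) = 0.000000
Backward induction: V(k, i) = exp(-r*dt) * [p * V(k+1, i) + (1-p) * V(k+1, i+1)].
  V(3,0) = exp(-r*dt) * [p*48.906610 + (1-p)*19.434137] = 32.187932
  V(3,1) = exp(-r*dt) * [p*19.434137 + (1-p)*2.430000] = 9.801463
  V(3,2) = exp(-r*dt) * [p*2.430000 + (1-p)*0.000000] = 1.053950
  V(3,3) = exp(-r*dt) * [p*0.000000 + (1-p)*0.000000] = 0.000000
  V(2,0) = exp(-r*dt) * [p*32.187932 + (1-p)*9.801463] = 19.496324
  V(2,1) = exp(-r*dt) * [p*9.801463 + (1-p)*1.053950] = 4.846378
  V(2,2) = exp(-r*dt) * [p*1.053950 + (1-p)*0.000000] = 0.457123
  V(1,0) = exp(-r*dt) * [p*19.496324 + (1-p)*4.846378] = 11.193149
  V(1,1) = exp(-r*dt) * [p*4.846378 + (1-p)*0.457123] = 2.360164
  V(0,0) = exp(-r*dt) * [p*11.193149 + (1-p)*2.360164] = 6.187706

Answer: Price = V(0,0) = 6.1877


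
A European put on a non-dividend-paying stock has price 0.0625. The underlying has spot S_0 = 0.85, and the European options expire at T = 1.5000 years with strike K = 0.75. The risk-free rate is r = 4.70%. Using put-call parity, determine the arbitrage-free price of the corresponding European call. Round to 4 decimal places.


Answer: Call price = 0.2136

Derivation:
Put-call parity: C - P = S_0 * exp(-qT) - K * exp(-rT).
S_0 * exp(-qT) = 0.8500 * 1.00000000 = 0.85000000
K * exp(-rT) = 0.7500 * 0.93192774 = 0.69894580
C = P + S*exp(-qT) - K*exp(-rT)
C = 0.0625 + 0.85000000 - 0.69894580 = 0.2136


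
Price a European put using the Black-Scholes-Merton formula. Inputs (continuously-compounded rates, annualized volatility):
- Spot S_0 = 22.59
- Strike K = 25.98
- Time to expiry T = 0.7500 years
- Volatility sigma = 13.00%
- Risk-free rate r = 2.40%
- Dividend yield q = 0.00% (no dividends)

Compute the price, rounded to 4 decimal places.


Answer: Price = 3.1185

Derivation:
d1 = (ln(S/K) + (r - q + 0.5*sigma^2) * T) / (sigma * sqrt(T)) = -1.02574874
d2 = d1 - sigma * sqrt(T) = -1.13833204
exp(-rT) = 0.98216103; exp(-qT) = 1.00000000
P = K * exp(-rT) * N(-d2) - S_0 * exp(-qT) * N(-d1)
N(-d1) = 0.84749498; N(-d2) = 0.87250907
P = 25.9800 * 0.98216103 * 0.87250907 - 22.5900 * 1.00000000 * 0.84749498 = 3.1185


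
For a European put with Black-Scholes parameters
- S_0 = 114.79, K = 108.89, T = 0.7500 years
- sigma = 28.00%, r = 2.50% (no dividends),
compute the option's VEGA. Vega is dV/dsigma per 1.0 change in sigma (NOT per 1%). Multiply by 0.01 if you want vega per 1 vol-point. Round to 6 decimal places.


Answer: Vega = 36.369319

Derivation:
d1 = 0.4161712862; d2 = 0.1736841731
phi(d1) = 0.3658478279; exp(-qT) = 1.0000000000; exp(-rT) = 0.9814246877
Vega = S * exp(-qT) * phi(d1) * sqrt(T) = 114.7900 * 1.0000000000 * 0.3658478279 * 0.8660254038 = 36.369319


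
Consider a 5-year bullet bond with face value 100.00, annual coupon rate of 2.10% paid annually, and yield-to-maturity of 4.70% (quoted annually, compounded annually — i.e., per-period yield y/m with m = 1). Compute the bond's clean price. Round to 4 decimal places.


Answer: Price = 88.6494

Derivation:
Coupon per period c = face * coupon_rate / m = 2.100000
Periods per year m = 1; per-period yield y/m = 0.047000
Number of cashflows N = 5
Cashflows (t years, CF_t, discount factor 1/(1+y/m)^(m*t), PV):
  t = 1.0000: CF_t = 2.100000, DF = 0.955110, PV = 2.005731
  t = 2.0000: CF_t = 2.100000, DF = 0.912235, PV = 1.915693
  t = 3.0000: CF_t = 2.100000, DF = 0.871284, PV = 1.829697
  t = 4.0000: CF_t = 2.100000, DF = 0.832172, PV = 1.747562
  t = 5.0000: CF_t = 102.100000, DF = 0.794816, PV = 81.150712
Price P = sum_t PV_t = 88.649395
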